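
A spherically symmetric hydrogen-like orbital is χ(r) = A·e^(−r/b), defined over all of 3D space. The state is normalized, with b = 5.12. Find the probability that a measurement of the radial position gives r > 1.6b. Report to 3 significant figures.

With dV = 4πr²dr, the probability is ∫|χ|² dV over r > 1.6b.
Normalization gives A² = 1/(π·b^3).
Substituting u = r/b, A², 4π and the length scale all cancel in the ratio: P = ∫_{1.6}^{∞} u^2·e^(-2·u) du / ∫_{0}^{∞} u^2·e^(-2·u) du.
An antiderivative of u^2·e^(-2·u) is -(2·u^2 + 2·u + 1)·e^(-2·u)/4; evaluating from 1.6 to ∞ gives 233·e^(-16/5)/100, while the full integral is 1/4.
This evaluates to P = 0.3799.

P ≈ 0.380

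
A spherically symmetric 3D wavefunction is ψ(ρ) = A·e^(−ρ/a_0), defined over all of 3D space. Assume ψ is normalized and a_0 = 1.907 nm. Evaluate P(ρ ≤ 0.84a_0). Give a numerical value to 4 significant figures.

P ≈ 0.2375

P = ∫ |ψ|² 4πρ² dρ over ρ ≤ 0.84a_0.
A² is fixed by ∫₀^∞ 4πρ²|ψ|² dρ = 1, i.e. A² = (π·a_0^3)^(−1).
Substituting u = ρ/a_0, A², 4π and the length scale all cancel in the ratio: P = ∫_{0}^{0.84} u^2·e^(-2·u) du / ∫_{0}^{∞} u^2·e^(-2·u) du.
An antiderivative of u^2·e^(-2·u) is -(2·u^2 + 2·u + 1)·e^(-2·u)/4; evaluating from 0 to 0.84 gives 1/4 - 2557·e^(-42/25)/2500, while the full integral is 1/4.
Taking the ratio yields P = 0.23751.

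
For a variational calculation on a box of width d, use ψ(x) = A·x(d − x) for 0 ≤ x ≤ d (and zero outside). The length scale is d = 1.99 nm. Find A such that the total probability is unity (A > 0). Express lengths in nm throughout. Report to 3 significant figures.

Normalization requires ∫|ψ|² dx = 1, integrated from 0 to d.
Expanding the polynomial and integrating term by term, carrying out the integral gives A² · d^5/30.
Setting this equal to 1 gives A² = 1/(d^5/30).
With d = 1.99: A² = 0.9613 and A = 0.9805.

A ≈ 0.980 nm^(-5/2)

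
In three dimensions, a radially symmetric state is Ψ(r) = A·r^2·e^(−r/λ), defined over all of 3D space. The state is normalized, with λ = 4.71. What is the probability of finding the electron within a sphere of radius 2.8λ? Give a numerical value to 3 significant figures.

Integrate the radial probability density 4πr²|Ψ|² over r ≤ 2.8λ.
The full normalization integral is A²·[45·π·λ^7/2] = 1, fixing A².
Substituting u = r/λ, A², 4π and the length scale all cancel in the ratio: P = ∫_{0}^{2.8} u^6·e^(-2·u) du / ∫_{0}^{∞} u^6·e^(-2·u) du.
An antiderivative of u^6·e^(-2·u) is -(4·u^6 + 12·u^5 + 30·u^4 + 60·u^3 + 90·u^2 + 90·u + 45)·e^(-2·u)/8; evaluating from 0 to 2.8 gives ≈ 1.8548, while the full integral is 45/8.
The region integral divided by the full integral gives P = 0.3297.

P ≈ 0.330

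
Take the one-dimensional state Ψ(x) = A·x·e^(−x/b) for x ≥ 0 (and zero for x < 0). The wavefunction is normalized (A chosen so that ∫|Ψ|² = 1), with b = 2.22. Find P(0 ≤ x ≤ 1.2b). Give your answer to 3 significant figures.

P ≈ 0.430

The probability is P = ∫ |Ψ|² dx over [0, 1.2b].
Since A² = 1/(b^3/4), this is the region integral divided by the full normalization integral.
In terms of u = x/b (A² and the length scale cancel between numerator and denominator), P = [∫_{0}^{1.2} u^2·e^(-2·u) du] / [∫_{0}^{∞} u^2·e^(-2·u) du].
Using ∫ u^2·e^(-2·u) du = -(2·u^2 + 2·u + 1)·e^(-2·u)/4, the numerator is 1/4 - 157·e^(-12/5)/100 and the denominator is 1/4.
Taking the ratio, P = 0.4303.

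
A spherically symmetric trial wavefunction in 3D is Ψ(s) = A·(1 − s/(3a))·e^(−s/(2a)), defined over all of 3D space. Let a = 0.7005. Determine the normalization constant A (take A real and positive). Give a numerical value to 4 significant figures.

Require ∫ |Ψ|² 4πs² ds = 1 over the whole domain.
In 3D with spherical symmetry the volume element is 4πs² ds.
With ∫₀^∞ s^4 e^(−αs) ds = 4!/α^5, the integral (without the A² prefactor) comes out to 8·π·a^3/3.
Hence A² = 1/[8·π·a^3/3].
With a = 0.7005: A² = 0.34726 and A = 0.58929.

A ≈ 0.5893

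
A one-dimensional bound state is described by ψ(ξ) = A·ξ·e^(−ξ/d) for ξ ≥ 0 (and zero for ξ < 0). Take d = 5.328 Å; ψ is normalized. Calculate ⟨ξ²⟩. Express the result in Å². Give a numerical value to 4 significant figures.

⟨ξ^2⟩ ≈ 85.16 Å^2

By definition ⟨ξ²⟩ = ∫ ξ^2 |ψ(ξ)|² dξ.
Using ∫₀^∞ ξⁿ e^(−αξ) dξ = n!/αⁿ⁺¹, evaluating both integrals, ⟨ξ²⟩ = 3·d^2.
Putting d = 5.328 gives 85.163.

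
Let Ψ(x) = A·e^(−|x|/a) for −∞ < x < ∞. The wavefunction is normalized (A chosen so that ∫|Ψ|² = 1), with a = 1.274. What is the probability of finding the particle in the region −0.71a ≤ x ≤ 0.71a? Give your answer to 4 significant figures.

The probability is P = ∫ |Ψ|² dx over [−0.71a, 0.71a].
The normalization integral ∫|Ψ|²dx over the whole domain equals a·A², and A² cancels in the ratio.
By symmetry take twice the x ≥ 0 contribution in numerator and denominator; the 2's cancel. In terms of u = x/a (A² and the length scale cancel between numerator and denominator), P = [∫_{0}^{0.71} e^(-2·u) du] / [∫_{0}^{∞} e^(-2·u) du].
Using ∫ e^(-2·u) du = -e^(-2·u)/2, the numerator is 1/2 - e^(-71/50)/2 and the denominator is 1/2.
This works out to P = 0.75829.

P ≈ 0.7583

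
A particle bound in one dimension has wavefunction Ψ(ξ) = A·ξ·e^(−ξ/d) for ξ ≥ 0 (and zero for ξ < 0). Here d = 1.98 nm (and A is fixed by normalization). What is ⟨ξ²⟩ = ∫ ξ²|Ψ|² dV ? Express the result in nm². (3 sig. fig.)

The expectation value is the |Ψ|²-weighted average of ξ^2: ∫ ξ^2|Ψ|² dξ.
Evaluating both integrals, ⟨ξ²⟩ = 3·d^2.
Putting d = 1.98 gives 11.76.

⟨ξ^2⟩ ≈ 11.8 nm^2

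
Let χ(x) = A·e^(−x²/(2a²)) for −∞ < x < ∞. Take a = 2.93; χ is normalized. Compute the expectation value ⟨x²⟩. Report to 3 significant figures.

⟨x^2⟩ ≈ 4.29

⟨x²⟩ = ∫ x^2 |χ|² dx over the full domain.
Since the A² factors cancel between numerator and denominator, ⟨x²⟩ = a^2/2.
Putting a = 2.93 gives 4.292.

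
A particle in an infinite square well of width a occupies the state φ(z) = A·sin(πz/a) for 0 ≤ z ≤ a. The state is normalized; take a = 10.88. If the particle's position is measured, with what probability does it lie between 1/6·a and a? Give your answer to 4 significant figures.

P ≈ 0.9712

The probability is P = ∫ |φ|² dz over [1/6·a, a].
With A² fixed by ∫|φ|² = 1, i.e. A² = (a/2)^(−1), substitute and integrate.
In terms of u = z/a (A² and the length scale cancel between numerator and denominator), P = [∫_{1/6}^{1} sin(π·u)^2 du] / [∫_{0}^{1} sin(π·u)^2 du].
Using ∫ sin(π·u)^2 du = u/2 - sin(2·π·u)/(4·π), the numerator is √(3)/(8·π) + 5/12 and the denominator is 1/2.
Taking the ratio, P = √(3)/(4·π) + 5/6.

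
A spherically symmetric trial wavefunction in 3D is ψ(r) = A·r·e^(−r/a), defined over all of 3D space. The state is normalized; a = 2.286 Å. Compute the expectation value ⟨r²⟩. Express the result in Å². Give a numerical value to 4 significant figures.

The expectation value is the |ψ|²-weighted average of r^2: ∫ r^2|ψ|² 4πr² dr.
Recall ∫₀^∞ r^m e^(−r/β) dr = m!·β^(m+1), since the A² factors cancel between numerator and denominator, ⟨r²⟩ = 15·a^2/2.
With a = 2.286, ⟨r^2⟩ = 39.193.

⟨r^2⟩ ≈ 39.19 Å^2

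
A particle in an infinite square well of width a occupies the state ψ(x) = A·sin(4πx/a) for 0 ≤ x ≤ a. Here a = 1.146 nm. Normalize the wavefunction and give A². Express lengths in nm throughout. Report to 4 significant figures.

We need A² ∫|f|² dx = 1, taking the integral from 0 to a.
∫|ψ|² dx = A²·(a/2).
Hence A² = 1/[a/2].
With a = 1.146: A² = 1.7452 and A = 1.3211.

A^2 ≈ 1.745 nm^(-1)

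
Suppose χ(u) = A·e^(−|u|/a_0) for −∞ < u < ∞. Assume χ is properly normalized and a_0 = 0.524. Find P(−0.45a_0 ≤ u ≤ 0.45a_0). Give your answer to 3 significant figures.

P = ∫_{−0.45a_0}^{0.45a_0} |χ(u)|² du.
Since A² = 1/(a_0), this is the region integral divided by the full normalization integral.
Both integrals are even about u = 0, so only the u ≥ 0 halves are needed (the factors of 2 cancel). In terms of t = u/a_0 (A² and the length scale cancel between numerator and denominator), P = [∫_{0}^{0.45} e^(-2·t) dt] / [∫_{0}^{∞} e^(-2·t) dt].
Using ∫ e^(-2·t) dt = -e^(-2·t)/2, the numerator is 1/2 - e^(-9/10)/2 and the denominator is 1/2.
Evaluating gives P = 0.5934.

P ≈ 0.593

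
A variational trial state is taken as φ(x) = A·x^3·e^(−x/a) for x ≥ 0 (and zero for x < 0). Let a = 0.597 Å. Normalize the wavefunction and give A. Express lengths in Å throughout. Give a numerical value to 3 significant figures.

Require ∫ |φ|² dx = 1 over the whole domain.
With ∫₀^∞ x^6 e^(−αx) dx = 6!/α^7, with φ = A·x^3·e^(−x/a), the integral evaluates to A²·[45·a^7/8].
With a = 0.597: A² = 6.577 and A = 2.565.

A ≈ 2.56 Å^(-7/2)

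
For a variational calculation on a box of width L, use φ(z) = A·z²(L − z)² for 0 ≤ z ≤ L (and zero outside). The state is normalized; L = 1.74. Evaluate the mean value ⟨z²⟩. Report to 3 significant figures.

By definition ⟨z²⟩ = ∫ z^2 |φ(z)|² dz.
Expanding the polynomial and integrating term by term, evaluating both integrals, ⟨z²⟩ = 3·L^2/11.
Putting L = 1.74 gives 0.8257.

⟨z^2⟩ ≈ 0.826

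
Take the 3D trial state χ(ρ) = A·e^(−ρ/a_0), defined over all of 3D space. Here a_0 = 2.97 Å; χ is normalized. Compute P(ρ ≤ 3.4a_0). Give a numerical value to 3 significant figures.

P ≈ 0.966

Integrate the radial probability density 4πρ²|χ|² over ρ ≤ 3.4a_0.
The full normalization integral is A²·[π·a_0^3] = 1, fixing A².
Substituting u = ρ/a_0, A², 4π and the length scale all cancel in the ratio: P = ∫_{0}^{3.4} u^2·e^(-2·u) du / ∫_{0}^{∞} u^2·e^(-2·u) du.
With ∫ u^2·e^(-2·u) du = -(2·u^2 + 2·u + 1)·e^(-2·u)/4 + C, the region integral is 1/4 - 773·e^(-34/5)/100 and the full one is 1/4.
This evaluates to P = 0.9656.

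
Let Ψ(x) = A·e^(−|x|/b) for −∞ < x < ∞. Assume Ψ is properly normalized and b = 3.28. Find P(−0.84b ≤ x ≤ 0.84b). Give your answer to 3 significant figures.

P ≈ 0.814

The probability is P = ∫ |Ψ|² dx over [−0.84b, 0.84b].
With A² fixed by ∫|Ψ|² = 1, i.e. A² = (b)^(−1), substitute and integrate.
By symmetry take twice the x ≥ 0 contribution in numerator and denominator; the 2's cancel. Substituting u = x/b, A² and the length scale cancel in the ratio: P = ∫_{0}^{0.84} e^(-2·u) du / ∫_{0}^{∞} e^(-2·u) du.
Using ∫ e^(-2·u) du = -e^(-2·u)/2, the numerator is 1/2 - e^(-42/25)/2 and the denominator is 1/2.
Taking the ratio, P = 0.8136.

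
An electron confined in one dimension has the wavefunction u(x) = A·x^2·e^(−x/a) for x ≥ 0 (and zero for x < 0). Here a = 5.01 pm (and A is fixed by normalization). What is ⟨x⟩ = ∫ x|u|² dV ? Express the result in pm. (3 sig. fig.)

The expectation value is the |u|²-weighted average of x: ∫ x|u|² dx.
Evaluating both integrals, ⟨x⟩ = 5·a/2.
Putting a = 5.01 gives 12.53.

⟨x⟩ ≈ 12.5 pm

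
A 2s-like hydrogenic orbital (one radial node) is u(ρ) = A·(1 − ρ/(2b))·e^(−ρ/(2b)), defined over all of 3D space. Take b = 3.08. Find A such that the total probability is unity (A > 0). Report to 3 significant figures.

A ≈ 0.0369

We need A² ∫|f|² 4πρ² dρ = 1, taking the integral from 0 to ∞.
The angular integral contributes 4π, leaving ∫₀^∞ ρ²|u|² dρ.
Carrying out the integral gives A² · 8·π·b^3.
Setting this equal to 1 gives A² = 1/(8·π·b^3).
Substituting b = 3.08 gives A² = 0.001362, so A = 0.03690.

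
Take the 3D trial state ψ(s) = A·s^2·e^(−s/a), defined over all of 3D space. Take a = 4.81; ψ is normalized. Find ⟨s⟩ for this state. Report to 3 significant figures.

⟨s⟩ ≈ 16.8

The expectation value is the |ψ|²-weighted average of s: ∫ s|ψ|² 4πs² ds.
The ratio of the moment integral to the normalization integral gives ⟨s⟩ = 7·a/2.
Putting a = 4.81 gives 16.84.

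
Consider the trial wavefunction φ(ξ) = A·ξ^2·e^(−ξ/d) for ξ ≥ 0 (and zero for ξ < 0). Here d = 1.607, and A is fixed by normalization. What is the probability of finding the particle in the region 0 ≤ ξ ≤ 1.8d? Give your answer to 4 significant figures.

|φ|² is the probability density, so P = ∫_{0}^{1.8d} |φ|² dξ.
With A² fixed by ∫|φ|² = 1, i.e. A² = (3·d^5/4)^(−1), substitute and integrate.
In terms of u = ξ/d (A² and the length scale cancel between numerator and denominator), P = [∫_{0}^{1.8} u^4·e^(-2·u) du] / [∫_{0}^{∞} u^4·e^(-2·u) du].
With ∫ u^4·e^(-2·u) du = -(u^4/2 + u^3 + 3·u^2/2 + 3·u/2 + 3/4)·e^(-2·u) + C, the region integral is ≈ 0.220171 and the full one is 3/4.
Evaluating gives P = 0.29356.

P ≈ 0.2936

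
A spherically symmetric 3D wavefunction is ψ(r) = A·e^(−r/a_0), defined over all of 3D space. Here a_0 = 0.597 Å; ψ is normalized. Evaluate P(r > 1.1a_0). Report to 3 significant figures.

P ≈ 0.623

P = ∫ |ψ|² 4πr² dr over r > 1.1a_0.
Normalization gives A² = 1/(π·a_0^3).
In terms of u = r/a_0 (A², 4π and the length scale all cancel between numerator and denominator), P = [∫_{1.1}^{∞} u^2·e^(-2·u) du] / [∫_{0}^{∞} u^2·e^(-2·u) du].
Using ∫ u^2·e^(-2·u) du = -(2·u^2 + 2·u + 1)·e^(-2·u)/4, the numerator is 281·e^(-11/5)/200 and the denominator is 1/4.
The region integral divided by the full integral gives P = 0.6227.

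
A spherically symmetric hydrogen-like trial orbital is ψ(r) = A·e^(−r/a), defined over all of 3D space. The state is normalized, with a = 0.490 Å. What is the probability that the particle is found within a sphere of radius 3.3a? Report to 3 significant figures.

P ≈ 0.960

Integrate the radial probability density 4πr²|ψ|² over r ≤ 3.3a.
Normalization gives A² = 1/(π·a^3).
Substituting u = r/a, A², 4π and the length scale all cancel in the ratio: P = ∫_{0}^{3.3} u^2·e^(-2·u) du / ∫_{0}^{∞} u^2·e^(-2·u) du.
With ∫ u^2·e^(-2·u) du = -(2·u^2 + 2·u + 1)·e^(-2·u)/4 + C, the region integral is 1/4 - 1469·e^(-33/5)/200 and the full one is 1/4.
The region integral divided by the full integral gives P = 0.9600.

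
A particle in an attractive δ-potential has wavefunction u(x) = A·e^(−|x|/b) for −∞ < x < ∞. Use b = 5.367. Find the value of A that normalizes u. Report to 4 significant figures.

A ≈ 0.4317

We need A² ∫|f|² dx = 1, taking the integral from −∞ to ∞.
Carrying out the integral gives A² · b.
Plugging in b = 5.367 yields A = 0.43165.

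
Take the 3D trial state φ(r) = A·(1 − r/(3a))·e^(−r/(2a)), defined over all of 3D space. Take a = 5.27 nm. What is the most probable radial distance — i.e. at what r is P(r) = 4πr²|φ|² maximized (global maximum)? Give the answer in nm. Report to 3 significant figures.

The maximum of P(r) = 4πr²|φ|² occurs where its derivative vanishes.
Solving yields r = a.
With a = 5.27, the most probable radial distance is 5.270 nm.

r ≈ 5.27 nm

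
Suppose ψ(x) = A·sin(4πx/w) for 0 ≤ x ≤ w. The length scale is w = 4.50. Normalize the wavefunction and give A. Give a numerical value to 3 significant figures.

A ≈ 0.667

The normalization condition is ∫|ψ|² dx = 1 from 0 to w.
With ψ = A·sin(4πx/w), the integral evaluates to A²·[w/2].
Setting this equal to 1 gives A² = 1/(w/2).
Substituting w = 4.50 gives A² = 0.4444, so A = 0.6667.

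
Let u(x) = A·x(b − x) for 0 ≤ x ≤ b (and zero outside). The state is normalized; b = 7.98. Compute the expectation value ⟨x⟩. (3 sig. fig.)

By definition ⟨x⟩ = ∫ x |u(x)|² dx.
The ratio of the moment integral to the normalization integral gives ⟨x⟩ = b/2.
Putting b = 7.98 gives 3.990.

⟨x⟩ ≈ 3.99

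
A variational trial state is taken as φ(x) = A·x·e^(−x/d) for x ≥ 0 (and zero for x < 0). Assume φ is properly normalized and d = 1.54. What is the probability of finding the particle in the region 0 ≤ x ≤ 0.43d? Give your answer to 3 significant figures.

P ≈ 0.0564

|φ|² is the probability density, so P = ∫_{0}^{0.43d} |φ|² dx.
Since A² = 1/(d^3/4), this is the region integral divided by the full normalization integral.
Substituting u = x/d, A² and the length scale cancel in the ratio: P = ∫_{0}^{0.43} u^2·e^(-2·u) du / ∫_{0}^{∞} u^2·e^(-2·u) du.
With ∫ u^2·e^(-2·u) du = -(2·u^2 + 2·u + 1)·e^(-2·u)/4 + C, the region integral is ≈ 0.014108 and the full one is 1/4.
Taking the ratio, P = 0.05643.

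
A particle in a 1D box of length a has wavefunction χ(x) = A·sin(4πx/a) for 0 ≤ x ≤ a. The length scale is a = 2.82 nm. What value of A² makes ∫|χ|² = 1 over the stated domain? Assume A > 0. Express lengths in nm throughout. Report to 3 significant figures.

A^2 ≈ 0.709 nm^(-1)

Normalization requires ∫|χ|² dx = 1, integrated from 0 to a.
With ∫₀^a sin²(nπx/a) dx = a/2, ∫|χ|² dx = A²·(a/2).
Setting this equal to 1 gives A² = 1/(a/2).
With a = 2.82: A² = 0.7092 and A = 0.8422.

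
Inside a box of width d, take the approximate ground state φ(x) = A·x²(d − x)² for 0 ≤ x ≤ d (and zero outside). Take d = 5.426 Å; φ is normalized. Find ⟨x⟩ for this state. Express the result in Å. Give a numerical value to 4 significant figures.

⟨x⟩ ≈ 2.713 Å

⟨x⟩ = ∫ x |φ|² dx over the full domain.
Since the A² factors cancel between numerator and denominator, ⟨x⟩ = d/2.
Putting d = 5.426 gives 2.7130.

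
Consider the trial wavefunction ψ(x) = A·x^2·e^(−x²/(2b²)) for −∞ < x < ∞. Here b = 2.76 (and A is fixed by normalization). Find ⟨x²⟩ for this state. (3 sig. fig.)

⟨x²⟩ = ∫ x^2 |ψ|² dx over the full domain.
Differentiating ∫e^(−αx²) dx = √(π/α) under α to get the higher moments, evaluating both integrals, ⟨x²⟩ = 5·b^2/2.
With b = 2.76, ⟨x^2⟩ = 19.04.

⟨x^2⟩ ≈ 19.0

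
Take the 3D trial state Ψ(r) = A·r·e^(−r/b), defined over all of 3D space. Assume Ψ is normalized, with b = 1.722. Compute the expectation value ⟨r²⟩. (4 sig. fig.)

⟨r^2⟩ ≈ 22.24

⟨r²⟩ = ∫ r^2 |Ψ|² 4πr² dr over the full domain.
Evaluating both integrals, ⟨r²⟩ = 15·b^2/2.
With b = 1.722, ⟨r^2⟩ = 22.240.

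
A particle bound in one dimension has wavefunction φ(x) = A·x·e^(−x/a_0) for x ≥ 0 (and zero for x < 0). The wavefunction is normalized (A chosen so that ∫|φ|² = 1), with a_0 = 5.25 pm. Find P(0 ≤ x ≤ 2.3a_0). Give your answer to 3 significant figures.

P ≈ 0.837

The probability is P = ∫ |φ|² dx over [0, 2.3a_0].
Since A² = 1/(a_0^3/4), this is the region integral divided by the full normalization integral.
Let u = x/a_0; then A² and the length scale cancel, so P = ∫_{0}^{2.3} u^2·e^(-2·u) du ÷ ∫_{0}^{∞} u^2·e^(-2·u) du.
With ∫ u^2·e^(-2·u) du = -(2·u^2 + 2·u + 1)·e^(-2·u)/4 + C, the region integral is 1/4 - 809·e^(-23/5)/200 and the full one is 1/4.
The result is P = 0.8374.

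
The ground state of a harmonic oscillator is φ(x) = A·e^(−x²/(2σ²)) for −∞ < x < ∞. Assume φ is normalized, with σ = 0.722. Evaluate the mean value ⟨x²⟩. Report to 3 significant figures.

⟨x^2⟩ ≈ 0.261

⟨x²⟩ = ∫ x^2 |φ|² dx over the full domain.
Differentiating ∫e^(−αx²) dx = √(π/α) under α to get the higher moments, since the A² factors cancel between numerator and denominator, ⟨x²⟩ = σ^2/2.
Putting σ = 0.722 gives 0.2606.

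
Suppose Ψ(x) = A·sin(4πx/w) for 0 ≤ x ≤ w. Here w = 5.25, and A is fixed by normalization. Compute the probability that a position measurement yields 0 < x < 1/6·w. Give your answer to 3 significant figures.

P = ∫_{0}^{1/6·w} |Ψ(x)|² dx.
With A² fixed by ∫|Ψ|² = 1, i.e. A² = (w/2)^(−1), substitute and integrate.
Substituting u = x/w, A² and the length scale cancel in the ratio: P = ∫_{0}^{1/6} sin(4·π·u)^2 du / ∫_{0}^{1} sin(4·π·u)^2 du.
With ∫ sin(4·π·u)^2 du = u/2 - sin(4·π·u)·cos(4·π·u)/(8·π) + C, the region integral is √(3)/(32·π) + 1/12 and the full one is 1/2.
The result is P = (√(3)/16 + π/6)/π.

P ≈ 0.201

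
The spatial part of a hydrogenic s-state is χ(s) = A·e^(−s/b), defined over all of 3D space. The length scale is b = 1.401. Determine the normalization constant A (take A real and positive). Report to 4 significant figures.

A ≈ 0.3402

Normalization requires ∫|χ|² 4πs² ds = 1, integrated from 0 to ∞.
Using ∫₀^∞ sⁿ e^(−αs) ds = n!/αⁿ⁺¹, ∫|χ|² 4πs² ds = A²·(π·b^3).
Substituting b = 1.401 gives A² = 0.11575, so A = 0.34023.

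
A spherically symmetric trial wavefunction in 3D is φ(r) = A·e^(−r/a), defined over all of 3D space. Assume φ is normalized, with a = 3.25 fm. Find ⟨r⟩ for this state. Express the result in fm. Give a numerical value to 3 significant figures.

⟨r⟩ ≈ 4.88 fm

The expectation value is the |φ|²-weighted average of r: ∫ r|φ|² 4πr² dr.
Recall ∫₀^∞ r^m e^(−r/β) dr = m!·β^(m+1), since the A² factors cancel between numerator and denominator, ⟨r⟩ = 3·a/2.
With a = 3.25, ⟨r⟩ = 4.875.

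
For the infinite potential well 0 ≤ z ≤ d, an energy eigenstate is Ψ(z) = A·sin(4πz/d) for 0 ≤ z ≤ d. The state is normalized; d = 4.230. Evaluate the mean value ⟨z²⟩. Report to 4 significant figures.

⟨z^2⟩ ≈ 5.908

The expectation value is the |Ψ|²-weighted average of z^2: ∫ z^2|Ψ|² dz.
Evaluating both integrals, ⟨z²⟩ = -d^2/(32·π^2) + d^2/3.
Putting d = 4.230 gives 5.9076.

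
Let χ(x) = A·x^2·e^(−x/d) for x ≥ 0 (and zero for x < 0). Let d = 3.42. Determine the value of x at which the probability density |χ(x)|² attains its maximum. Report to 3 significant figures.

x ≈ 6.84

The maximum of |χ(x)|² occurs where its derivative vanishes.
This gives x = 2·d.
With d = 3.42, the most probable position is 6.840.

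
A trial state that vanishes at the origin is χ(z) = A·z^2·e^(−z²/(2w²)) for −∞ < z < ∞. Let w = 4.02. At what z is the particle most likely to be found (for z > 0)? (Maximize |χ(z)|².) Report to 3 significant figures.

Differentiate |χ(z)|² with respect to z and set to zero.
Solving yields z = √(2)·w.
With w = 4.02, the value of z > 0 at which the probability density is greatest is 5.685.

z ≈ 5.69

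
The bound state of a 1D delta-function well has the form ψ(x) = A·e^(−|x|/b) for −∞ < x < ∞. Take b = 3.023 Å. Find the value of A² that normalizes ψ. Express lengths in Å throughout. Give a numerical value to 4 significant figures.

Normalization requires ∫|ψ|² dx = 1, integrated from −∞ to ∞.
∫|ψ|² dx = A²·(b).
Substituting b = 3.023 gives A² = 0.33080, so A = 0.57515.

A^2 ≈ 0.3308 Å^(-1)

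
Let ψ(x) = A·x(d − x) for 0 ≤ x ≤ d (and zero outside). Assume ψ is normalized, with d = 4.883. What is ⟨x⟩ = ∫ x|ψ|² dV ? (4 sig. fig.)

⟨x⟩ ≈ 2.442

⟨x⟩ = ∫ x |ψ|² dx over the full domain.
Expanding the polynomial and integrating term by term, since the A² factors cancel between numerator and denominator, ⟨x⟩ = d/2.
With d = 4.883, ⟨x⟩ = 2.4415.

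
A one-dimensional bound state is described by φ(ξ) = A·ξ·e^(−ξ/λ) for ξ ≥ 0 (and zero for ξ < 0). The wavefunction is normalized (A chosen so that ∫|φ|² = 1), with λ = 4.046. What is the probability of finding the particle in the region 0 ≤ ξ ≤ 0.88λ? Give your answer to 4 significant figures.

P ≈ 0.2587

P = ∫_{0}^{0.88λ} |φ(ξ)|² dξ.
The normalization integral ∫|φ|²dξ over the whole domain equals λ^3/4·A², and A² cancels in the ratio.
Substituting u = ξ/λ, A² and the length scale cancel in the ratio: P = ∫_{0}^{0.88} u^2·e^(-2·u) du / ∫_{0}^{∞} u^2·e^(-2·u) du.
With ∫ u^2·e^(-2·u) du = -(2·u^2 + 2·u + 1)·e^(-2·u)/4 + C, the region integral is 1/4 - 2693·e^(-44/25)/2500 and the full one is 1/4.
Taking the ratio, P = 0.25869.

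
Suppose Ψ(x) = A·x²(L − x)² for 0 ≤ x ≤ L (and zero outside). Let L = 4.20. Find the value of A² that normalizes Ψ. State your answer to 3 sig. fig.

We need A² ∫|f|² dx = 1, taking the integral from 0 to L.
Expanding the polynomial and integrating term by term, the integral (without the A² prefactor) comes out to L^9/630.
So A² = (L^9/630)^(−1).
Substituting L = 4.20 gives A² = 0.001549, so A = 0.03936.

A^2 ≈ 0.00155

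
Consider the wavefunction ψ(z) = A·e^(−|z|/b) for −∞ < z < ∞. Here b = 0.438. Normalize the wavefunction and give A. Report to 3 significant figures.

We need A² ∫|f|² dz = 1, taking the integral from −∞ to ∞.
The integral (without the A² prefactor) comes out to b.
Setting this equal to 1 gives A² = 1/(b).
With b = 0.438: A² = 2.283 and A = 1.511.

A ≈ 1.51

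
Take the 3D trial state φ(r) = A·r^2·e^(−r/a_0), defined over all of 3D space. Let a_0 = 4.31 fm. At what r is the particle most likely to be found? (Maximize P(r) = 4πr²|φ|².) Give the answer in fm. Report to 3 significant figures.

Differentiate P(r) = 4πr²|φ|² with respect to r and set to zero.
This gives r = 3·a_0.
With a_0 = 4.31, the most probable radial distance is 12.93 fm.

r ≈ 12.9 fm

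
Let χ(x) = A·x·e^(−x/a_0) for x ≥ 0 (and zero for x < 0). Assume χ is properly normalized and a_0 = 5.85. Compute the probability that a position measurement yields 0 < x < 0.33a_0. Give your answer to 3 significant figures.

P ≈ 0.0295

|χ|² is the probability density, so P = ∫_{0}^{0.33a_0} |χ|² dx.
With A² fixed by ∫|χ|² = 1, i.e. A² = (a_0^3/4)^(−1), substitute and integrate.
Let u = x/a_0; then A² and the length scale cancel, so P = ∫_{0}^{0.33} u^2·e^(-2·u) du ÷ ∫_{0}^{∞} u^2·e^(-2·u) du.
An antiderivative of u^2·e^(-2·u) is -(2·u^2 + 2·u + 1)·e^(-2·u)/4; evaluating from 0 to 0.33 gives ≈ 0.0073641, while the full integral is 1/4.
Evaluating gives P = 0.02946.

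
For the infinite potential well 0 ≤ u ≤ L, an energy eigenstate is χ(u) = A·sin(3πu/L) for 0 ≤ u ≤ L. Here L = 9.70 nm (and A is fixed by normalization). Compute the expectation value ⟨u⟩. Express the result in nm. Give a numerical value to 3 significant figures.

⟨u⟩ ≈ 4.85 nm

⟨u⟩ = ∫ u |χ|² du over the full domain.
Since the A² factors cancel between numerator and denominator, ⟨u⟩ = L/2.
With L = 9.70, ⟨u⟩ = 4.850.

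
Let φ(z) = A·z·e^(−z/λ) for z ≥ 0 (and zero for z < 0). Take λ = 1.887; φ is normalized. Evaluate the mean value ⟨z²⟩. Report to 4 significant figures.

⟨z²⟩ = ∫ z^2 |φ|² dz over the full domain.
Using ∫₀^∞ zⁿ e^(−αz) dz = n!/αⁿ⁺¹, the ratio of the moment integral to the normalization integral gives ⟨z²⟩ = 3·λ^2.
Putting λ = 1.887 gives 10.682.

⟨z^2⟩ ≈ 10.68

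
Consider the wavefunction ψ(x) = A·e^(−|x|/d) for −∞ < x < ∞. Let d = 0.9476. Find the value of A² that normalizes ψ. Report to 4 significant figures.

A^2 ≈ 1.055

Require ∫ |ψ|² dx = 1 over the whole domain.
Recall ∫₀^∞ x^m e^(−x/β) dx = m!·β^(m+1), with ψ = A·e^(−|x|/d), the integral evaluates to A²·[d].
Substituting d = 0.9476 gives A² = 1.0553, so A = 1.0273.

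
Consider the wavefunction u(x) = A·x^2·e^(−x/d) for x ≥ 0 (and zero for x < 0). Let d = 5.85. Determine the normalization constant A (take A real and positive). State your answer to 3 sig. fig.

A ≈ 0.0140

Require ∫ |u|² dx = 1 over the whole domain.
With u = A·x^2·e^(−x/d), the integral evaluates to A²·[3·d^5/4].
Hence A² = 1/[3·d^5/4].
With d = 5.85: A² = 0.0001946 and A = 0.01395.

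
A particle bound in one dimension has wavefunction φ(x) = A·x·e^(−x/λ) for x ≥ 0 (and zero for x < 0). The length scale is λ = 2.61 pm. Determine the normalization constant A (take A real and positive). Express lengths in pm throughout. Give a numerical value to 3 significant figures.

We need A² ∫|f|² dx = 1, taking the integral from 0 to ∞.
Recall ∫₀^∞ x^m e^(−x/β) dx = m!·β^(m+1), ∫|φ|² dx = A²·(λ^3/4).
So A² = (λ^3/4)^(−1).
Plugging in λ = 2.61 yields A = 0.4743.

A ≈ 0.474 pm^(-3/2)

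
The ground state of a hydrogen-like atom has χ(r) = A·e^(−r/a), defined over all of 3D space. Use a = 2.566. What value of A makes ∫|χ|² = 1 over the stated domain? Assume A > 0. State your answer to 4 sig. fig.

Normalization requires ∫|χ|² 4πr² dr = 1, integrated from 0 to ∞.
In 3D with spherical symmetry the volume element is 4πr² dr.
Carrying out the integral gives A² · π·a^3.
Hence A² = 1/[π·a^3].
Plugging in a = 2.566 yields A = 0.13726.

A ≈ 0.1373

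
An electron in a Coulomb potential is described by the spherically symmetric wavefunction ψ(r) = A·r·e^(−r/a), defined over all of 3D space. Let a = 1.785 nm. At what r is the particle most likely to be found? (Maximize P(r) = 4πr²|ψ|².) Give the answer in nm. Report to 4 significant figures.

r ≈ 3.570 nm

The maximum of P(r) = 4πr²|ψ|² occurs where its derivative vanishes.
This gives r = 2·a.
With a = 1.785, the most probable radial distance is 3.5700 nm.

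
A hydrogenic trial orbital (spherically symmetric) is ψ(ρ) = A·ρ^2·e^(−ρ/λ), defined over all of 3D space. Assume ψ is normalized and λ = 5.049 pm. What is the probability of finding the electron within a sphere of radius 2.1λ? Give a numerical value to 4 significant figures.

P ≈ 0.1325

P = ∫ |ψ|² 4πρ² dρ over ρ ≤ 2.1λ.
The full normalization integral is A²·[45·π·λ^7/2] = 1, fixing A².
In terms of u = ρ/λ (A², 4π and the length scale all cancel between numerator and denominator), P = [∫_{0}^{2.1} u^6·e^(-2·u) du] / [∫_{0}^{∞} u^6·e^(-2·u) du].
With ∫ u^6·e^(-2·u) du = -(4·u^6 + 12·u^5 + 30·u^4 + 60·u^3 + 90·u^2 + 90·u + 45)·e^(-2·u)/8 + C, the region integral is ≈ 0.745515 and the full one is 45/8.
The region integral divided by the full integral gives P = 0.13254.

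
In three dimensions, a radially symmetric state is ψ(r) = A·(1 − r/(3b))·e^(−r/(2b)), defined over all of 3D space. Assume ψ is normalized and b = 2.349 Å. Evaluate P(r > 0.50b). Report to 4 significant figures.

P ≈ 0.9667

Integrate the radial probability density 4πr²|ψ|² over r > 0.50b.
The full normalization integral is A²·[8·π·b^3/3] = 1, fixing A².
Substituting u = r/b, A², 4π and the length scale all cancel in the ratio: P = ∫_{0.50}^{∞} u^2·(1 - u/3)^2·e^(-u) du / ∫_{0}^{∞} u^2·(1 - u/3)^2·e^(-u) du.
Using ∫ u^2·(1 - u/3)^2·e^(-u) du = (-u^4 + 2·u^3 - 3·u^2 - 6·u - 6)·e^(-u)/9, the numerator is 17·e^(-1/2)/16 and the denominator is 2/3.
The region integral divided by the full integral gives P = 0.96666.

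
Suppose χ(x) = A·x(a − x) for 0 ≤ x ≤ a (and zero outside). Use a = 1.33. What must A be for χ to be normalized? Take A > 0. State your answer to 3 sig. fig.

The normalization condition is ∫|χ|² dx = 1 from 0 to a.
With χ = A·x(a − x), the integral evaluates to A²·[a^5/30].
Hence A² = 1/[a^5/30].
Substituting a = 1.33 gives A² = 7.209, so A = 2.685.

A ≈ 2.68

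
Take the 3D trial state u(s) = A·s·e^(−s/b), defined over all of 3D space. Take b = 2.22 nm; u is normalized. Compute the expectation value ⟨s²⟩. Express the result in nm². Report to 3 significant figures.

By definition ⟨s²⟩ = ∫ s^2 |u(s)|² 4πs² ds.
Using ∫₀^∞ sⁿ e^(−αs) ds = n!/αⁿ⁺¹, since the A² factors cancel between numerator and denominator, ⟨s²⟩ = 15·b^2/2.
Putting b = 2.22 gives 36.96.

⟨s^2⟩ ≈ 37.0 nm^2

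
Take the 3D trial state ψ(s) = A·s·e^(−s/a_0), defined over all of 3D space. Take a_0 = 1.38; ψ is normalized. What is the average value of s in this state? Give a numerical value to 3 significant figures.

⟨s⟩ ≈ 3.45

⟨s⟩ = ∫ s |ψ|² 4πs² ds over the full domain.
The ratio of the moment integral to the normalization integral gives ⟨s⟩ = 5·a_0/2.
Putting a_0 = 1.38 gives 3.450.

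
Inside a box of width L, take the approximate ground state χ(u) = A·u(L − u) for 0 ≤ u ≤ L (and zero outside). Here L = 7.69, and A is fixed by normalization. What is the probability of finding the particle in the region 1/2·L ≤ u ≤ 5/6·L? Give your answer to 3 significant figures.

P ≈ 0.465

P = ∫_{1/2·L}^{5/6·L} |χ(u)|² du.
The normalization integral ∫|χ|²du over the whole domain equals L^5/30·A², and A² cancels in the ratio.
Substituting t = u/L, A² and the length scale cancel in the ratio: P = ∫_{1/2}^{5/6} t^2·(1 - t)^2 dt / ∫_{0}^{1} t^2·(1 - t)^2 dt.
An antiderivative of t^2·(1 - t)^2 is t^3·(6·t^2 - 15·t + 10)/30; evaluating from 1/2 to 5/6 gives ≈ 0.015484, while the full integral is 1/30.
The result is P = 301/648.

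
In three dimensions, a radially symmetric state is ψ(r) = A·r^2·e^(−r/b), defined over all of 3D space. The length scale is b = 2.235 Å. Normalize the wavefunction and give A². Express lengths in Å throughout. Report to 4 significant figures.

A^2 ≈ 0.00005078 Å^(-7)

Normalization requires ∫|ψ|² 4πr² dr = 1, integrated from 0 to ∞.
The angular integral contributes 4π, leaving ∫₀^∞ r²|ψ|² dr.
With ψ = A·r^2·e^(−r/b), the integral evaluates to A²·[45·π·b^7/2].
Substituting b = 2.235 gives A² = 0.000050784, so A = 0.0071263.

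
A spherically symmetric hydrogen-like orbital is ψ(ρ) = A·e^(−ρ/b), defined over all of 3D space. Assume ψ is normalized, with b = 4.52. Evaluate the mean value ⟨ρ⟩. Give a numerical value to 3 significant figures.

⟨ρ⟩ ≈ 6.78

⟨ρ⟩ = ∫ ρ |ψ|² 4πρ² dρ over the full domain.
Recall ∫₀^∞ ρ^m e^(−ρ/β) dρ = m!·β^(m+1), evaluating both integrals, ⟨ρ⟩ = 3·b/2.
Putting b = 4.52 gives 6.780.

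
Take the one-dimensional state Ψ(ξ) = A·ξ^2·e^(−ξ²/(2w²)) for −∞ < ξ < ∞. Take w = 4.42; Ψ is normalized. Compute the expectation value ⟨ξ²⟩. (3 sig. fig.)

⟨ξ^2⟩ ≈ 48.8

By definition ⟨ξ²⟩ = ∫ ξ^2 |Ψ(ξ)|² dξ.
Differentiating ∫e^(−αξ²) dξ = √(π/α) under α to get the higher moments, the ratio of the moment integral to the normalization integral gives ⟨ξ²⟩ = 5·w^2/2.
Putting w = 4.42 gives 48.84.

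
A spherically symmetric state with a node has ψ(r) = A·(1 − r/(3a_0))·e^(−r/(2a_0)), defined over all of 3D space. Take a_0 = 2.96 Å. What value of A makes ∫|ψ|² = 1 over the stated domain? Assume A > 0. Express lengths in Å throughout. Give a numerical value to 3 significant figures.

The normalization condition is ∫|ψ|² 4πr² dr = 1 from 0 to ∞.
The angular integral contributes 4π, leaving ∫₀^∞ r²|ψ|² dr.
∫|ψ|² 4πr² dr = A²·(8·π·a_0^3/3).
Setting this equal to 1 gives A² = 1/(8·π·a_0^3/3).
Substituting a_0 = 2.96 gives A² = 0.004603, so A = 0.06784.

A ≈ 0.0678 Å^(-3/2)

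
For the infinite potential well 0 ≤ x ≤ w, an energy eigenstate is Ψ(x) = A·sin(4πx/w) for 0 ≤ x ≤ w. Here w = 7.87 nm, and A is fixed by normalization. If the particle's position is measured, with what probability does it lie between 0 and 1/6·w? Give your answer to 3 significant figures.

P ≈ 0.201

The probability is P = ∫ |Ψ|² dx over [0, 1/6·w].
With A² fixed by ∫|Ψ|² = 1, i.e. A² = (w/2)^(−1), substitute and integrate.
In terms of u = x/w (A² and the length scale cancel between numerator and denominator), P = [∫_{0}^{1/6} sin(4·π·u)^2 du] / [∫_{0}^{1} sin(4·π·u)^2 du].
With ∫ sin(4·π·u)^2 du = u/2 - sin(4·π·u)·cos(4·π·u)/(8·π) + C, the region integral is √(3)/(32·π) + 1/12 and the full one is 1/2.
The result is P = (√(3)/16 + π/6)/π.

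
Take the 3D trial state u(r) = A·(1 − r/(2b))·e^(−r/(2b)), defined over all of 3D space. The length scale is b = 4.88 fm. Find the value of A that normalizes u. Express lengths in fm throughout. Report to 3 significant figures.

The normalization condition is ∫|u|² 4πr² dr = 1 from 0 to ∞.
The angular integral contributes 4π, leaving ∫₀^∞ r²|u|² dr.
With ∫₀^∞ r^4 e^(−αr) dr = 4!/α^5, with u = A·(1 − r/(2b))·e^(−r/(2b)), the integral evaluates to A²·[8·π·b^3].
Setting this equal to 1 gives A² = 1/(8·π·b^3).
With b = 4.88: A² = 0.0003424 and A = 0.01850.

A ≈ 0.0185 fm^(-3/2)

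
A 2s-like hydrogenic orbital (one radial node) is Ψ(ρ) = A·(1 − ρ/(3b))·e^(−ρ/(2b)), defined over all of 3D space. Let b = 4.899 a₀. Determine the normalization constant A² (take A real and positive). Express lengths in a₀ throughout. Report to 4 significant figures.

Normalization requires ∫|Ψ|² 4πρ² dρ = 1, integrated from 0 to ∞.
(Spherical symmetry: dV = 4πρ² dρ.)
Recall ∫₀^∞ ρ^m e^(−ρ/β) dρ = m!·β^(m+1), ∫|Ψ|² 4πρ² dρ = A²·(8·π·b^3/3).
Substituting b = 4.899 gives A² = 0.0010152, so A = 0.031862.

A^2 ≈ 0.001015 a₀^(-3)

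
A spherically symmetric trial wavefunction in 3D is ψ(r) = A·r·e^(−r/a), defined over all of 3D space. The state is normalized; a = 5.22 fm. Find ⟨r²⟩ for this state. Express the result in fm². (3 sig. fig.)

By definition ⟨r²⟩ = ∫ r^2 |ψ(r)|² 4πr² dr.
Evaluating both integrals, ⟨r²⟩ = 15·a^2/2.
Putting a = 5.22 gives 204.4.

⟨r^2⟩ ≈ 204 fm^2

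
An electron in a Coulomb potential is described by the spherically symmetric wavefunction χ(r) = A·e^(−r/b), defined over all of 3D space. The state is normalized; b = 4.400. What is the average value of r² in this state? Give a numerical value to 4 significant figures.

⟨r²⟩ = ∫ r^2 |χ|² 4πr² dr over the full domain.
The ratio of the moment integral to the normalization integral gives ⟨r²⟩ = 3·b^2.
With b = 4.400, ⟨r^2⟩ = 58.080.

⟨r^2⟩ ≈ 58.08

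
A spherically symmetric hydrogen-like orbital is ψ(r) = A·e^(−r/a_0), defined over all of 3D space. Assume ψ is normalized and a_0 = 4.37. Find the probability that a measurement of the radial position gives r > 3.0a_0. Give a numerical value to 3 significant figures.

With dV = 4πr²dr, the probability is ∫|ψ|² dV over r > 3.0a_0.
Normalization gives A² = 1/(π·a_0^3).
Let u = r/a_0; then A², 4π and the length scale all cancel, so P = ∫_{3.0}^{∞} u^2·e^(-2·u) du ÷ ∫_{0}^{∞} u^2·e^(-2·u) du.
With ∫ u^2·e^(-2·u) du = -(2·u^2 + 2·u + 1)·e^(-2·u)/4 + C, the region integral is 25·e^(-6)/4 and the full one is 1/4.
This evaluates to P = 0.06197.

P ≈ 0.0620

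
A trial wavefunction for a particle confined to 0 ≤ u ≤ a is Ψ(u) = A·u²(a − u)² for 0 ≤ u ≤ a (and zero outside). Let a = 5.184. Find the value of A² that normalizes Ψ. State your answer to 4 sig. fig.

Require ∫ |Ψ|² du = 1 over the whole domain.
The integral (without the A² prefactor) comes out to a^9/630.
So A² = (a^9/630)^(−1).
With a = 5.184: A² = 0.00023300 and A = 0.015264.

A^2 ≈ 0.0002330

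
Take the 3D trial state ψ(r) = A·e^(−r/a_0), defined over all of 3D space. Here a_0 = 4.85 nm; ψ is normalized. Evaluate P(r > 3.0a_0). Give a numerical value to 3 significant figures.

P ≈ 0.0620

With dV = 4πr²dr, the probability is ∫|ψ|² dV over r > 3.0a_0.
A² is fixed by ∫₀^∞ 4πr²|ψ|² dr = 1, i.e. A² = (π·a_0^3)^(−1).
Substituting u = r/a_0, A², 4π and the length scale all cancel in the ratio: P = ∫_{3.0}^{∞} u^2·e^(-2·u) du / ∫_{0}^{∞} u^2·e^(-2·u) du.
Using ∫ u^2·e^(-2·u) du = -(2·u^2 + 2·u + 1)·e^(-2·u)/4, the numerator is 25·e^(-6)/4 and the denominator is 1/4.
Taking the ratio yields P = 0.06197.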